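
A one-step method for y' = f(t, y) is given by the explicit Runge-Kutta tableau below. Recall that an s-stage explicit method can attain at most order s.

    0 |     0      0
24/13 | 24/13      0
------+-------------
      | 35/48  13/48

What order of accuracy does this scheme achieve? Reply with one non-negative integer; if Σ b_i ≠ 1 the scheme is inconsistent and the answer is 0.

b = (35/48, 13/48)
c = (0, 24/13)
Σ b_i: 35/48·1 + 13/48·1 = 1 ✓
b·c: 13/48·24/13 = 1/2 ✓; 2 stages ⇒ order 2.

2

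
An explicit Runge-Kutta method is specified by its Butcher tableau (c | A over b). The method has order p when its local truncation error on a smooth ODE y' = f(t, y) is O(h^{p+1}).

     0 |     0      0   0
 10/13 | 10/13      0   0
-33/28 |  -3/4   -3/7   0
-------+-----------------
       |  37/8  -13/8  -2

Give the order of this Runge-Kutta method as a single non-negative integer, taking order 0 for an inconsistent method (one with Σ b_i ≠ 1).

1

b = (37/8, -13/8, -2)
c = (0, 10/13, -33/28)
Ac = (0, 0, -30/91)
Σ b_i: 37/8·1 + (-13/8)·1 + (-2)·1 = 1 ✓
b·c: (-13/8)·10/13 + (-2)·(-33/28) = 31/28 ≠ 1/2 ⇒ order 1.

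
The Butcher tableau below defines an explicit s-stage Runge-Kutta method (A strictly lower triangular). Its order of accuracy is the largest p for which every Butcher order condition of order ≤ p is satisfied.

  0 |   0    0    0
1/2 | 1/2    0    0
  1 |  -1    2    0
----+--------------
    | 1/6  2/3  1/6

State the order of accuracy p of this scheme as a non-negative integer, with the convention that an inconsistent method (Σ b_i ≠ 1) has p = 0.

b = (1/6, 2/3, 1/6)
c = (0, 1/2, 1)
Ac = (0, 0, 1)
Σ b_i: 1/6·1 + 2/3·1 + 1/6·1 = 1 ✓
b·c: 2/3·1/2 + 1/6·1 = 1/2 ✓
b·c²: 2/3·1/4 + 1/6·1 = 1/3 ✓
b·Ac: 1/6·1 = 1/6 ✓; 3 stages ⇒ order 3.

3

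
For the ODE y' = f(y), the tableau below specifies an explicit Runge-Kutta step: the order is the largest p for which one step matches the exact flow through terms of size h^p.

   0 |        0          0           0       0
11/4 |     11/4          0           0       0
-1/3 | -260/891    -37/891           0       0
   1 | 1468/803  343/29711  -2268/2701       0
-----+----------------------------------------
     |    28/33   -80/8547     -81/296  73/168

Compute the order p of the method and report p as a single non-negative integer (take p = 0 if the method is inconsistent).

4

b = (28/33, -80/8547, -81/296, 73/168)
c = (0, 11/4, -1/3, 1)
Ac = (0, 0, -37/324, 91/292)
Σ b_i: 28/33·1 + (-80/8547)·1 + (-81/296)·1 + 73/168·1 = 1 ✓
b·c: (-80/8547)·11/4 + (-81/296)·(-1/3) + 73/168·1 = 1/2 ✓
b·c²: (-80/8547)·121/16 + (-81/296)·1/9 + 73/168·1 = 1/3 ✓
b·Ac: (-81/296)·(-37/324) + 73/168·91/292 = 1/6 ✓
b·c³: (-80/8547)·1331/64 + (-81/296)·(-1/27) + 73/168·1 = 1/4 ✓
b·(c∘Ac): (-81/296)·37/972 + 73/168·91/292 = 1/8 ✓
b·Ac²: (-81/296)·(-407/1296) + 73/168·(-7/1168) = 1/12 ✓
b·A²c: 73/168·7/73 = 1/24 ✓; 4 stages ⇒ order 4.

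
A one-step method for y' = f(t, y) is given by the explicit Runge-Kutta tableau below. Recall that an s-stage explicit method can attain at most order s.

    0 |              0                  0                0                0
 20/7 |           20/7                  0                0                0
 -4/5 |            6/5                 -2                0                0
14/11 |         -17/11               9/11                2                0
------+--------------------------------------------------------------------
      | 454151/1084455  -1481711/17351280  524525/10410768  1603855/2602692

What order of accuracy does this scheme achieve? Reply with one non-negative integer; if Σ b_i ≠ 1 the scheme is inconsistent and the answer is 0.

b = (454151/1084455, -1481711/17351280, 524525/10410768, 1603855/2602692)
c = (0, 20/7, -4/5, 14/11)
Ac = (0, 0, -40/7, 284/385)
Σ b_i: 454151/1084455·1 + (-1481711/17351280)·1 + 524525/10410768·1 + 1603855/2602692·1 = 1 ✓
b·c: (-1481711/17351280)·20/7 + 524525/10410768·(-4/5) + 1603855/2602692·14/11 = 1/2 ✓
b·c²: (-1481711/17351280)·400/49 + 524525/10410768·16/25 + 1603855/2602692·196/121 = 1/3 ✓
b·Ac: 524525/10410768·(-40/7) + 1603855/2602692·284/385 = 1/6 ✓
b·c³: (-1481711/17351280)·8000/343 + 524525/10410768·(-64/125) + 1603855/2602692·2744/1331 = -5671306/7591185 ≠ 1/4 ⇒ order 3.
b·(c∘Ac): 524525/10410768·32/7 + 1603855/2602692·568/605 = 1228048/1518237 ≠ 1/8
b·Ac²: 524525/10410768·(-800/49) + 1603855/2602692·107248/13475 = 92961926/22773555 ≠ 1/12
b·A²c: 1603855/2602692·(-80/7) = -32077100/4554711 ≠ 1/24

3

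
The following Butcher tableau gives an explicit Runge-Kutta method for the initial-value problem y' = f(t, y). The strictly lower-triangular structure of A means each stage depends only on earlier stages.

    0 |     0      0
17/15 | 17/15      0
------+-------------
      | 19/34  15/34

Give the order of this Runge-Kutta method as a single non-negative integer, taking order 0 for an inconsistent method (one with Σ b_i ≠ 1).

b = (19/34, 15/34)
c = (0, 17/15)
Σ b_i: 19/34·1 + 15/34·1 = 1 ✓
b·c: 15/34·17/15 = 1/2 ✓; 2 stages ⇒ order 2.

2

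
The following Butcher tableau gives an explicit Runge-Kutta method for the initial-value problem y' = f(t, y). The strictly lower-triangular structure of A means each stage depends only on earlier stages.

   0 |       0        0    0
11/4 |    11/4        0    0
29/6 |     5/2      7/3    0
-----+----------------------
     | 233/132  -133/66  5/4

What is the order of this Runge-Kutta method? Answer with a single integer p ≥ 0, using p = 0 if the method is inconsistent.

b = (233/132, -133/66, 5/4)
c = (0, 11/4, 29/6)
Ac = (0, 0, 77/12)
Σ b_i: 233/132·1 + (-133/66)·1 + 5/4·1 = 1 ✓
b·c: (-133/66)·11/4 + 5/4·29/6 = 1/2 ✓
b·c²: (-133/66)·121/16 + 5/4·841/36 = 4021/288 ≠ 1/3 ⇒ order 2.
b·Ac: 5/4·77/12 = 385/48 ≠ 1/6

2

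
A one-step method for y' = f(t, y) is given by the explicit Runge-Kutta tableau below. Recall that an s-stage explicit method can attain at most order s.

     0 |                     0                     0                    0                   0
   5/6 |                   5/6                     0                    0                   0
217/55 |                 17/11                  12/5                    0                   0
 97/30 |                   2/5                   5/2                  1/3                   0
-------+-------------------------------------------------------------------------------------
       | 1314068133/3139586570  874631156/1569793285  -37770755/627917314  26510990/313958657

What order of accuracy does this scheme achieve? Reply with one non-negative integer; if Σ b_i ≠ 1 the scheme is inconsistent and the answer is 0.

3

b = (1314068133/3139586570, 874631156/1569793285, -37770755/627917314, 26510990/313958657)
c = (0, 5/6, 217/55, 97/30)
Ac = (0, 0, 2, 2243/660)
Σ b_i: 1314068133/3139586570·1 + 874631156/1569793285·1 + (-37770755/627917314)·1 + 26510990/313958657·1 = 1 ✓
b·c: 874631156/1569793285·5/6 + (-37770755/627917314)·217/55 + 26510990/313958657·97/30 = 1/2 ✓
b·c²: 874631156/1569793285·25/36 + (-37770755/627917314)·47089/3025 + 26510990/313958657·9409/900 = 1/3 ✓
b·Ac: (-37770755/627917314)·2 + 26510990/313958657·2243/660 = 1/6 ✓
b·c³: 874631156/1569793285·125/216 + (-37770755/627917314)·10218313/166375 + 26510990/313958657·912673/27000 = -321782472541/621638140860 ≠ 1/4 ⇒ order 3.
b·(c∘Ac): (-37770755/627917314)·434/55 + 26510990/313958657·217571/19800 = 25612465679/56512558260 ≠ 1/8
b·Ac²: (-37770755/627917314)·5/3 + 26510990/313958657·1508261/217800 = 301182729599/621638140860 ≠ 1/12
b·A²c: 26510990/313958657·2/3 = 53021980/941875971 ≠ 1/24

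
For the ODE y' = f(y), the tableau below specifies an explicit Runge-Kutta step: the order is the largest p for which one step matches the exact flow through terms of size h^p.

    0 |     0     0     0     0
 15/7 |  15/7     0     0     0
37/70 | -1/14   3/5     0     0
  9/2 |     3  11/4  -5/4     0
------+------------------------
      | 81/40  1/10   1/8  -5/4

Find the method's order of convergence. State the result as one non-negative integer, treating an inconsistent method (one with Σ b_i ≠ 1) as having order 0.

b = (81/40, 1/10, 1/8, -5/4)
c = (0, 15/7, 37/70, 9/2)
Ac = (0, 0, 9/7, 293/56)
Σ b_i: 81/40·1 + 1/10·1 + 1/8·1 + (-5/4)·1 = 1 ✓
b·c: 1/10·15/7 + 1/8·37/70 + (-5/4)·9/2 = -2993/560 ≠ 1/2 ⇒ order 1.

1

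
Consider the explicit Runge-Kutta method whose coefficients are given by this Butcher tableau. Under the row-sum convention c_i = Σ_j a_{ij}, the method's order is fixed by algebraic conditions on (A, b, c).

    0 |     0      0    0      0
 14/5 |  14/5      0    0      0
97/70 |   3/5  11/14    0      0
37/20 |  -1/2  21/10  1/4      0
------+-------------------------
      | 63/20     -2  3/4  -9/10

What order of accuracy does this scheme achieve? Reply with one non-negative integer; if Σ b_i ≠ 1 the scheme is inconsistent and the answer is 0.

b = (63/20, -2, 3/4, -9/10)
c = (0, 14/5, 97/70, 37/20)
Ac = (0, 0, 11/5, 8717/1400)
Σ b_i: 63/20·1 + (-2)·1 + 3/4·1 + (-9/10)·1 = 1 ✓
b·c: (-2)·14/5 + 3/4·97/70 + (-9/10)·37/20 = -2179/350 ≠ 1/2 ⇒ order 1.

1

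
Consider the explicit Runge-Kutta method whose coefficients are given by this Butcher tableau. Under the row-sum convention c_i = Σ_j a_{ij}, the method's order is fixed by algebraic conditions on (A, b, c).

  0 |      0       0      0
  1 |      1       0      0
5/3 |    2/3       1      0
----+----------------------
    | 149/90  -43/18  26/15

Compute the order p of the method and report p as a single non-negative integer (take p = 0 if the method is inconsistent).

2

b = (149/90, -43/18, 26/15)
c = (0, 1, 5/3)
Ac = (0, 0, 1)
Σ b_i: 149/90·1 + (-43/18)·1 + 26/15·1 = 1 ✓
b·c: (-43/18)·1 + 26/15·5/3 = 1/2 ✓
b·c²: (-43/18)·1 + 26/15·25/9 = 131/54 ≠ 1/3 ⇒ order 2.
b·Ac: 26/15·1 = 26/15 ≠ 1/6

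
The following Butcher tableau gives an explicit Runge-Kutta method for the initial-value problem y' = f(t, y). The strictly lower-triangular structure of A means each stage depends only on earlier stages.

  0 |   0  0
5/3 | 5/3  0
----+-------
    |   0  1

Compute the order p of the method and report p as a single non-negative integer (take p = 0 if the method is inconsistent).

1

b = (0, 1)
c = (0, 5/3)
Σ b_i: 1·1 = 1 ✓
b·c: 1·5/3 = 5/3 ≠ 1/2 ⇒ order 1.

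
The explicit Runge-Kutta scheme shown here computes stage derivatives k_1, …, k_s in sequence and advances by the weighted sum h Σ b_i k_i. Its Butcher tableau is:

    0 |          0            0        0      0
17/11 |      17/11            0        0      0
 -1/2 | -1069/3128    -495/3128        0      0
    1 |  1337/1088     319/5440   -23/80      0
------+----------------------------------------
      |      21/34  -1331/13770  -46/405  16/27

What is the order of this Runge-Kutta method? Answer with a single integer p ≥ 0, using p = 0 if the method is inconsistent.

4

b = (21/34, -1331/13770, -46/405, 16/27)
c = (0, 17/11, -1/2, 1)
Ac = (0, 0, -45/184, 15/64)
Σ b_i: 21/34·1 + (-1331/13770)·1 + (-46/405)·1 + 16/27·1 = 1 ✓
b·c: (-1331/13770)·17/11 + (-46/405)·(-1/2) + 16/27·1 = 1/2 ✓
b·c²: (-1331/13770)·289/121 + (-46/405)·1/4 + 16/27·1 = 1/3 ✓
b·Ac: (-46/405)·(-45/184) + 16/27·15/64 = 1/6 ✓
b·c³: (-1331/13770)·4913/1331 + (-46/405)·(-1/8) + 16/27·1 = 1/4 ✓
b·(c∘Ac): (-46/405)·45/368 + 16/27·15/64 = 1/8 ✓
b·Ac²: (-46/405)·(-765/2024) + 16/27·3/44 = 1/12 ✓
b·A²c: 16/27·9/128 = 1/24 ✓; 4 stages ⇒ order 4.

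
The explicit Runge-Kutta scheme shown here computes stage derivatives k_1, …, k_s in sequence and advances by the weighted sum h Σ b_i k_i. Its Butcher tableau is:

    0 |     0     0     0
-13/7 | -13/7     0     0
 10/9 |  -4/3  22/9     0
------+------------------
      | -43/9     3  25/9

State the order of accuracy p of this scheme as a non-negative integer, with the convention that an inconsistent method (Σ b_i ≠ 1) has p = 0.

1

b = (-43/9, 3, 25/9)
c = (0, -13/7, 10/9)
Ac = (0, 0, -286/63)
Σ b_i: (-43/9)·1 + 3·1 + 25/9·1 = 1 ✓
b·c: 3·(-13/7) + 25/9·10/9 = -1409/567 ≠ 1/2 ⇒ order 1.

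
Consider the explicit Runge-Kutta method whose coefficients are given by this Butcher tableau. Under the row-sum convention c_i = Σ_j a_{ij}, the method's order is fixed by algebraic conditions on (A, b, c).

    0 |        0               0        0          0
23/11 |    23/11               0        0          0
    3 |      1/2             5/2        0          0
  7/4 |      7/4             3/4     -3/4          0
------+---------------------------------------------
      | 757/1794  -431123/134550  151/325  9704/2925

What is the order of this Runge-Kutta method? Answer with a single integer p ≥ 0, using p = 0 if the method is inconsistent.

b = (757/1794, -431123/134550, 151/325, 9704/2925)
c = (0, 23/11, 3, 7/4)
Ac = (0, 0, 115/22, -15/22)
Σ b_i: 757/1794·1 + (-431123/134550)·1 + 151/325·1 + 9704/2925·1 = 1 ✓
b·c: (-431123/134550)·23/11 + 151/325·3 + 9704/2925·7/4 = 1/2 ✓
b·c²: (-431123/134550)·529/121 + 151/325·9 + 9704/2925·49/16 = 1/3 ✓
b·Ac: 151/325·115/22 + 9704/2925·(-15/22) = 1/6 ✓
b·c³: (-431123/134550)·12167/1331 + 151/325·27 + 9704/2925·343/64 = 3551/3432 ≠ 1/4 ⇒ order 3.
b·(c∘Ac): 151/325·345/22 + 9704/2925·(-105/88) = 2855/858 ≠ 1/8
b·Ac²: 151/325·2645/242 + 9704/2925·(-420/121) = -27617/4290 ≠ 1/12
b·A²c: 9704/2925·(-345/88) = -27899/2145 ≠ 1/24

3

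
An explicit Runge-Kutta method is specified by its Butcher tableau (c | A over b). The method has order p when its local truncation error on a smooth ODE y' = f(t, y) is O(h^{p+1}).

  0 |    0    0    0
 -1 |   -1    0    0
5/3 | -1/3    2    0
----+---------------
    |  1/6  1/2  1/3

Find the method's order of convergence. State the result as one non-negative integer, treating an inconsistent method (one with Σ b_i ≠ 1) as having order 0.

1

b = (1/6, 1/2, 1/3)
c = (0, -1, 5/3)
Ac = (0, 0, -2)
Σ b_i: 1/6·1 + 1/2·1 + 1/3·1 = 1 ✓
b·c: 1/2·(-1) + 1/3·5/3 = 1/18 ≠ 1/2 ⇒ order 1.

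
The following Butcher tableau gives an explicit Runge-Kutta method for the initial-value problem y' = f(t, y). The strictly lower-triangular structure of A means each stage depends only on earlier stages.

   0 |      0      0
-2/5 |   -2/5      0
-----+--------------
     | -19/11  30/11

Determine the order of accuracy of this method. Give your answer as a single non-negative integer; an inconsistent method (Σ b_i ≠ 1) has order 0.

1

b = (-19/11, 30/11)
c = (0, -2/5)
Σ b_i: (-19/11)·1 + 30/11·1 = 1 ✓
b·c: 30/11·(-2/5) = -12/11 ≠ 1/2 ⇒ order 1.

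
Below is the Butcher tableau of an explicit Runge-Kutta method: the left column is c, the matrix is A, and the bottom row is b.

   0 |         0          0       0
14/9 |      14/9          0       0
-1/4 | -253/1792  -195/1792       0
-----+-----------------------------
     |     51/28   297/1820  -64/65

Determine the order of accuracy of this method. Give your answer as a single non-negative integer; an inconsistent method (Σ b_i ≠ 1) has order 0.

b = (51/28, 297/1820, -64/65)
c = (0, 14/9, -1/4)
Ac = (0, 0, -65/384)
Σ b_i: 51/28·1 + 297/1820·1 + (-64/65)·1 = 1 ✓
b·c: 297/1820·14/9 + (-64/65)·(-1/4) = 1/2 ✓
b·c²: 297/1820·196/81 + (-64/65)·1/16 = 1/3 ✓
b·Ac: (-64/65)·(-65/384) = 1/6 ✓; 3 stages ⇒ order 3.

3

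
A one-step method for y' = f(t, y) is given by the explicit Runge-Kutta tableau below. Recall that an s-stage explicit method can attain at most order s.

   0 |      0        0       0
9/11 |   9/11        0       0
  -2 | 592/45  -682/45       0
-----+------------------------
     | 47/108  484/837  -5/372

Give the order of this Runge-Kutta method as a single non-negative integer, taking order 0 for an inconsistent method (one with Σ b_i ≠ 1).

b = (47/108, 484/837, -5/372)
c = (0, 9/11, -2)
Ac = (0, 0, -62/5)
Σ b_i: 47/108·1 + 484/837·1 + (-5/372)·1 = 1 ✓
b·c: 484/837·9/11 + (-5/372)·(-2) = 1/2 ✓
b·c²: 484/837·81/121 + (-5/372)·4 = 1/3 ✓
b·Ac: (-5/372)·(-62/5) = 1/6 ✓; 3 stages ⇒ order 3.

3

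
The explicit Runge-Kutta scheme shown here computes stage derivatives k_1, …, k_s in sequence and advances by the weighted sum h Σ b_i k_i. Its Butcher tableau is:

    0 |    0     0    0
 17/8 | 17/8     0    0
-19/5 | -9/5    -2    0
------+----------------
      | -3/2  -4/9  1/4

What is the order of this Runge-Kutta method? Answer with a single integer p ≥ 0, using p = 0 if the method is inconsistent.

0

b = (-3/2, -4/9, 1/4)
c = (0, 17/8, -19/5)
Ac = (0, 0, -17/4)
Σ b_i: (-3/2)·1 + (-4/9)·1 + 1/4·1 = -61/36 ≠ 1 ⇒ order 0.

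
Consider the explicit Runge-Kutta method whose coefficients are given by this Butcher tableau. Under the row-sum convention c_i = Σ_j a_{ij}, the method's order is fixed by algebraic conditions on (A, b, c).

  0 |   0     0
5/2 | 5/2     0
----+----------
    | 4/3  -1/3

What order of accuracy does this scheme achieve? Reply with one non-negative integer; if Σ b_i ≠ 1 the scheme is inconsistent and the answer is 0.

1

b = (4/3, -1/3)
c = (0, 5/2)
Σ b_i: 4/3·1 + (-1/3)·1 = 1 ✓
b·c: (-1/3)·5/2 = -5/6 ≠ 1/2 ⇒ order 1.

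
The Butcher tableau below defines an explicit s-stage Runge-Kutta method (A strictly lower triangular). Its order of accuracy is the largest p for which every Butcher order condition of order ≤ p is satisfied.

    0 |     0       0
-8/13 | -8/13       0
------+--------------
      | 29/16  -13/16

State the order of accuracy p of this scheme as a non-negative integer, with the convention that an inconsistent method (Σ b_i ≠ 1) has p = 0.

b = (29/16, -13/16)
c = (0, -8/13)
Σ b_i: 29/16·1 + (-13/16)·1 = 1 ✓
b·c: (-13/16)·(-8/13) = 1/2 ✓; 2 stages ⇒ order 2.

2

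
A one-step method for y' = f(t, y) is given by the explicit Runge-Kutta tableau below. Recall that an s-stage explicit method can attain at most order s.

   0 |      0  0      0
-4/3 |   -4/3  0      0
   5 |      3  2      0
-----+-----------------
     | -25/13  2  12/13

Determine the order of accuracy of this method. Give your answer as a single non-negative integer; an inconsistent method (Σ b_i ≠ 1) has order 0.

b = (-25/13, 2, 12/13)
c = (0, -4/3, 5)
Ac = (0, 0, -8/3)
Σ b_i: (-25/13)·1 + 2·1 + 12/13·1 = 1 ✓
b·c: 2·(-4/3) + 12/13·5 = 76/39 ≠ 1/2 ⇒ order 1.

1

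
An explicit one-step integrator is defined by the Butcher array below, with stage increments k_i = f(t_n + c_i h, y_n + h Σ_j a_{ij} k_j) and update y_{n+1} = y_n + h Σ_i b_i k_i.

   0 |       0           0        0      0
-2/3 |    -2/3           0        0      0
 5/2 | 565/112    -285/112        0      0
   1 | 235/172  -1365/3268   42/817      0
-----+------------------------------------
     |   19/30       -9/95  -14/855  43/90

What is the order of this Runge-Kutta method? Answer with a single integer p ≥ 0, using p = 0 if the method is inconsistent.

4

b = (19/30, -9/95, -14/855, 43/90)
c = (0, -2/3, 5/2, 1)
Ac = (0, 0, 95/56, 35/86)
Σ b_i: 19/30·1 + (-9/95)·1 + (-14/855)·1 + 43/90·1 = 1 ✓
b·c: (-9/95)·(-2/3) + (-14/855)·5/2 + 43/90·1 = 1/2 ✓
b·c²: (-9/95)·4/9 + (-14/855)·25/4 + 43/90·1 = 1/3 ✓
b·Ac: (-14/855)·95/56 + 43/90·35/86 = 1/6 ✓
b·c³: (-9/95)·(-8/27) + (-14/855)·125/8 + 43/90·1 = 1/4 ✓
b·(c∘Ac): (-14/855)·475/112 + 43/90·35/86 = 1/8 ✓
b·Ac²: (-14/855)·(-95/84) + 43/90·35/258 = 1/12 ✓
b·A²c: 43/90·15/172 = 1/24 ✓; 4 stages ⇒ order 4.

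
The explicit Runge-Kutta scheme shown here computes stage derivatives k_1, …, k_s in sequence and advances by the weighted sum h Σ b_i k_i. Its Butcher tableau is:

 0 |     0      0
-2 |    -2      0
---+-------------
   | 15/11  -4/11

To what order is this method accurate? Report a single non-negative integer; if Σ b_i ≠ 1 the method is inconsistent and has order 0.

b = (15/11, -4/11)
c = (0, -2)
Σ b_i: 15/11·1 + (-4/11)·1 = 1 ✓
b·c: (-4/11)·(-2) = 8/11 ≠ 1/2 ⇒ order 1.

1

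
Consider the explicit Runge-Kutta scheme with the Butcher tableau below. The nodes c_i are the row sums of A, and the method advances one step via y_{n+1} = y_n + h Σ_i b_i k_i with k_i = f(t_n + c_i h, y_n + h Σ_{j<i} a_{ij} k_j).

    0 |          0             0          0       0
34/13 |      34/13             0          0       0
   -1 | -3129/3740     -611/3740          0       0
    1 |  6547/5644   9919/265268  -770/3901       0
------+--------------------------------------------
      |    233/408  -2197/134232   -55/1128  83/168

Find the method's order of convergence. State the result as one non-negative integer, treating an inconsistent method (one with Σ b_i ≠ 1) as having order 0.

4

b = (233/408, -2197/134232, -55/1128, 83/168)
c = (0, 34/13, -1, 1)
Ac = (0, 0, -47/110, 49/166)
Σ b_i: 233/408·1 + (-2197/134232)·1 + (-55/1128)·1 + 83/168·1 = 1 ✓
b·c: (-2197/134232)·34/13 + (-55/1128)·(-1) + 83/168·1 = 1/2 ✓
b·c²: (-2197/134232)·1156/169 + (-55/1128)·1 + 83/168·1 = 1/3 ✓
b·Ac: (-55/1128)·(-47/110) + 83/168·49/166 = 1/6 ✓
b·c³: (-2197/134232)·39304/2197 + (-55/1128)·(-1) + 83/168·1 = 1/4 ✓
b·(c∘Ac): (-55/1128)·47/110 + 83/168·49/166 = 1/8 ✓
b·Ac²: (-55/1128)·(-799/715) + 83/168·63/1079 = 1/12 ✓
b·A²c: 83/168·7/83 = 1/24 ✓; 4 stages ⇒ order 4.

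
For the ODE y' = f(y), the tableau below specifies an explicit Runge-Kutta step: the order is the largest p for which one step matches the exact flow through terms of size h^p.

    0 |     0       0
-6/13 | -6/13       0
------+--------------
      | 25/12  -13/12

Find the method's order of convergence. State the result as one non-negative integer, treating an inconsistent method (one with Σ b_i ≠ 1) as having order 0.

2

b = (25/12, -13/12)
c = (0, -6/13)
Σ b_i: 25/12·1 + (-13/12)·1 = 1 ✓
b·c: (-13/12)·(-6/13) = 1/2 ✓; 2 stages ⇒ order 2.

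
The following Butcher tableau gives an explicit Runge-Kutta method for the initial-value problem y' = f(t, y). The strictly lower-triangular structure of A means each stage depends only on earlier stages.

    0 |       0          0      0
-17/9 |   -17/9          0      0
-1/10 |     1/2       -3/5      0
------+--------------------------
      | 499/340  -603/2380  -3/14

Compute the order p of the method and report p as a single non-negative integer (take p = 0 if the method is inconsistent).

b = (499/340, -603/2380, -3/14)
c = (0, -17/9, -1/10)
Ac = (0, 0, 17/15)
Σ b_i: 499/340·1 + (-603/2380)·1 + (-3/14)·1 = 1 ✓
b·c: (-603/2380)·(-17/9) + (-3/14)·(-1/10) = 1/2 ✓
b·c²: (-603/2380)·289/81 + (-3/14)·1/100 = -1631/1800 ≠ 1/3 ⇒ order 2.
b·Ac: (-3/14)·17/15 = -17/70 ≠ 1/6

2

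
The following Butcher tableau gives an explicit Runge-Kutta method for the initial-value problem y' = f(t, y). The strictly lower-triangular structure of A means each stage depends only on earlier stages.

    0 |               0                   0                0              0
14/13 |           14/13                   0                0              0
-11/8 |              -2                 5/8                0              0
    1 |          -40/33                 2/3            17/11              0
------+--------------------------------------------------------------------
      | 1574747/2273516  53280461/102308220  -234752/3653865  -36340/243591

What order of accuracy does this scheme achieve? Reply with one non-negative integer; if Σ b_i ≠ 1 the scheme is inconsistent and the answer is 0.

b = (1574747/2273516, 53280461/102308220, -234752/3653865, -36340/243591)
c = (0, 14/13, -11/8, 1)
Ac = (0, 0, 35/52, -439/312)
Σ b_i: 1574747/2273516·1 + 53280461/102308220·1 + (-234752/3653865)·1 + (-36340/243591)·1 = 1 ✓
b·c: 53280461/102308220·14/13 + (-234752/3653865)·(-11/8) + (-36340/243591)·1 = 1/2 ✓
b·c²: 53280461/102308220·196/169 + (-234752/3653865)·121/64 + (-36340/243591)·1 = 1/3 ✓
b·Ac: (-234752/3653865)·35/52 + (-36340/243591)·(-439/312) = 1/6 ✓
b·c³: 53280461/102308220·2744/2197 + (-234752/3653865)·(-1331/512) + (-36340/243591)·1 = 4232465/6333366 ≠ 1/4 ⇒ order 3.
b·(c∘Ac): (-234752/3653865)·(-385/416) + (-36340/243591)·(-439/312) = 5118059/19000098 ≠ 1/8
b·Ac²: (-234752/3653865)·245/338 + (-36340/243591)·119897/32448 = -30289411/50666928 ≠ 1/12
b·A²c: (-36340/243591)·595/572 = -5405575/34833513 ≠ 1/24

3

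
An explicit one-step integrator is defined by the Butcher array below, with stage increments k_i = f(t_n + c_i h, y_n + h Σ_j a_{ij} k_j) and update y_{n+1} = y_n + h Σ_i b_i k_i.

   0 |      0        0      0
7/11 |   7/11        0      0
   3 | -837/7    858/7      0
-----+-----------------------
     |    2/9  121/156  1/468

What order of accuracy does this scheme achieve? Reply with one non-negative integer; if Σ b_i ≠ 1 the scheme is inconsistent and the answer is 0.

3

b = (2/9, 121/156, 1/468)
c = (0, 7/11, 3)
Ac = (0, 0, 78)
Σ b_i: 2/9·1 + 121/156·1 + 1/468·1 = 1 ✓
b·c: 121/156·7/11 + 1/468·3 = 1/2 ✓
b·c²: 121/156·49/121 + 1/468·9 = 1/3 ✓
b·Ac: 1/468·78 = 1/6 ✓; 3 stages ⇒ order 3.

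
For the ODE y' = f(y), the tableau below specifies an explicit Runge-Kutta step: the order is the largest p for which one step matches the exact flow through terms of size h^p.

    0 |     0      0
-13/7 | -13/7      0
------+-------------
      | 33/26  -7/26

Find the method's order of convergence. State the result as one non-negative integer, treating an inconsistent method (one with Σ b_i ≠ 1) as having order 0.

2

b = (33/26, -7/26)
c = (0, -13/7)
Σ b_i: 33/26·1 + (-7/26)·1 = 1 ✓
b·c: (-7/26)·(-13/7) = 1/2 ✓; 2 stages ⇒ order 2.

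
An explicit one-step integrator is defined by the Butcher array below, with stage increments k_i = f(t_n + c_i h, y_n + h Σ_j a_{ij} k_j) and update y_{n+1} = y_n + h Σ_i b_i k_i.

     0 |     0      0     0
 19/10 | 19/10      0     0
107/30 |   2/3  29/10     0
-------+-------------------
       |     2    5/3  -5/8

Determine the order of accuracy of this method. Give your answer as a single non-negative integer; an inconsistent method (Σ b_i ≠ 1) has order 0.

b = (2, 5/3, -5/8)
c = (0, 19/10, 107/30)
Ac = (0, 0, 551/100)
Σ b_i: 2·1 + 5/3·1 + (-5/8)·1 = 73/24 ≠ 1 ⇒ order 0.

0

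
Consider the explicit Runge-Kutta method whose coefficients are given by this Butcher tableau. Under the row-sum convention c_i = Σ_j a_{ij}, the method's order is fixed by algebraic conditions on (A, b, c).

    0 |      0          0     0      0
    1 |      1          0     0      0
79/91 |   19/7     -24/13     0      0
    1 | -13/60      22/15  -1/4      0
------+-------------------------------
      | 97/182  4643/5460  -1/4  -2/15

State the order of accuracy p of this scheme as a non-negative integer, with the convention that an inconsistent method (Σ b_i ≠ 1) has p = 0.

2

b = (97/182, 4643/5460, -1/4, -2/15)
c = (0, 1, 79/91, 1)
Ac = (0, 0, -24/13, 6823/5460)
Σ b_i: 97/182·1 + 4643/5460·1 + (-1/4)·1 + (-2/15)·1 = 1 ✓
b·c: 4643/5460·1 + (-1/4)·79/91 + (-2/15)·1 = 1/2 ✓
b·c²: 4643/5460·1 + (-1/4)·6241/8281 + (-2/15)·1 = 8755/16562 ≠ 1/3 ⇒ order 2.
b·Ac: (-1/4)·(-24/13) + (-2/15)·6823/5460 = 929/3150 ≠ 1/6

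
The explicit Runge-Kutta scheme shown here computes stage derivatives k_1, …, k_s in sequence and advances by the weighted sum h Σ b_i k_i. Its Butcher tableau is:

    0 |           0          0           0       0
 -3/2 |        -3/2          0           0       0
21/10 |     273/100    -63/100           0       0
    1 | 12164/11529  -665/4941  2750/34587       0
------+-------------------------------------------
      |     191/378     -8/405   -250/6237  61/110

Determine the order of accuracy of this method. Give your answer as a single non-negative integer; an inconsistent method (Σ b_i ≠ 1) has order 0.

b = (191/378, -8/405, -250/6237, 61/110)
c = (0, -3/2, 21/10, 1)
Ac = (0, 0, 189/200, 45/122)
Σ b_i: 191/378·1 + (-8/405)·1 + (-250/6237)·1 + 61/110·1 = 1 ✓
b·c: (-8/405)·(-3/2) + (-250/6237)·21/10 + 61/110·1 = 1/2 ✓
b·c²: (-8/405)·9/4 + (-250/6237)·441/100 + 61/110·1 = 1/3 ✓
b·Ac: (-250/6237)·189/200 + 61/110·45/122 = 1/6 ✓
b·c³: (-8/405)·(-27/8) + (-250/6237)·9261/1000 + 61/110·1 = 1/4 ✓
b·(c∘Ac): (-250/6237)·3969/2000 + 61/110·45/122 = 1/8 ✓
b·Ac²: (-250/6237)·(-567/400) + 61/110·35/732 = 1/12 ✓
b·A²c: 61/110·55/732 = 1/24 ✓; 4 stages ⇒ order 4.

4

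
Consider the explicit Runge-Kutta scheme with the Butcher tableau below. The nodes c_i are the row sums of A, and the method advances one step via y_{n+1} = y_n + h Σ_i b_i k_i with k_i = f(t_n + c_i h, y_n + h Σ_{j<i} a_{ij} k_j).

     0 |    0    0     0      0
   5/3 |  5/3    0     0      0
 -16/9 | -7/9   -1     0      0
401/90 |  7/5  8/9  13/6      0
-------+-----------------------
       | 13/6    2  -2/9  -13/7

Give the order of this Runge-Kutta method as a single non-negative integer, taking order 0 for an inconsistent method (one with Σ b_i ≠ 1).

0

b = (13/6, 2, -2/9, -13/7)
c = (0, 5/3, -16/9, 401/90)
Ac = (0, 0, -5/3, -64/27)
Σ b_i: 13/6·1 + 2·1 + (-2/9)·1 + (-13/7)·1 = 263/126 ≠ 1 ⇒ order 0.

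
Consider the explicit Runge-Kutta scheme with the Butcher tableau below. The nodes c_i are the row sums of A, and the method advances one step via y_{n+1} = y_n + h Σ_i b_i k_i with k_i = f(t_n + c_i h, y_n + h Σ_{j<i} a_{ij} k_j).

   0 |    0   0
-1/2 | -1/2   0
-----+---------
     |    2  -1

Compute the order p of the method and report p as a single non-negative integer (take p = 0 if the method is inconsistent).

2

b = (2, -1)
c = (0, -1/2)
Σ b_i: 2·1 + (-1)·1 = 1 ✓
b·c: (-1)·(-1/2) = 1/2 ✓; 2 stages ⇒ order 2.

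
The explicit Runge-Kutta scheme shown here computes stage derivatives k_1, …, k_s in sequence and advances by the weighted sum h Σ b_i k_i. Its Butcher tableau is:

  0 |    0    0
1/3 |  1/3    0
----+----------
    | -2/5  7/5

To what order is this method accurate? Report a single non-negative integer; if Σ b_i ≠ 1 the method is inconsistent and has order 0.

b = (-2/5, 7/5)
c = (0, 1/3)
Σ b_i: (-2/5)·1 + 7/5·1 = 1 ✓
b·c: 7/5·1/3 = 7/15 ≠ 1/2 ⇒ order 1.

1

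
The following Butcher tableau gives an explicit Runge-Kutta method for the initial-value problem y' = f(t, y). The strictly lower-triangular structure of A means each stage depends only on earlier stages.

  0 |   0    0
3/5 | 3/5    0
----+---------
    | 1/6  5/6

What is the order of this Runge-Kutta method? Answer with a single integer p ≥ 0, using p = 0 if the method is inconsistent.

b = (1/6, 5/6)
c = (0, 3/5)
Σ b_i: 1/6·1 + 5/6·1 = 1 ✓
b·c: 5/6·3/5 = 1/2 ✓; 2 stages ⇒ order 2.

2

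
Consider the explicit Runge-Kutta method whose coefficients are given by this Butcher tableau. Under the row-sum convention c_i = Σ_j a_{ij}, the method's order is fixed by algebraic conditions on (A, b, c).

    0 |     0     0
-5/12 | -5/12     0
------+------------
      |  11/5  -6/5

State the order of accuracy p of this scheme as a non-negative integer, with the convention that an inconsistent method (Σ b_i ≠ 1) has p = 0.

b = (11/5, -6/5)
c = (0, -5/12)
Σ b_i: 11/5·1 + (-6/5)·1 = 1 ✓
b·c: (-6/5)·(-5/12) = 1/2 ✓; 2 stages ⇒ order 2.

2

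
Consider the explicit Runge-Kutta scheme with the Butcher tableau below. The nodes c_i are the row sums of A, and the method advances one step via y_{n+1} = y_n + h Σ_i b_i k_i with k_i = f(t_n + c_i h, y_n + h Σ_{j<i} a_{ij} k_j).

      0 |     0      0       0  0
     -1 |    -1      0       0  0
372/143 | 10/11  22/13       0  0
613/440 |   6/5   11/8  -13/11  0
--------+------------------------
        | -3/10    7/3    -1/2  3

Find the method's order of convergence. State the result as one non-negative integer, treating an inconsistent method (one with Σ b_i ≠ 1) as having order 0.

0

b = (-3/10, 7/3, -1/2, 3)
c = (0, -1, 372/143, 613/440)
Ac = (0, 0, -22/13, -4307/968)
Σ b_i: (-3/10)·1 + 7/3·1 + (-1/2)·1 + 3·1 = 68/15 ≠ 1 ⇒ order 0.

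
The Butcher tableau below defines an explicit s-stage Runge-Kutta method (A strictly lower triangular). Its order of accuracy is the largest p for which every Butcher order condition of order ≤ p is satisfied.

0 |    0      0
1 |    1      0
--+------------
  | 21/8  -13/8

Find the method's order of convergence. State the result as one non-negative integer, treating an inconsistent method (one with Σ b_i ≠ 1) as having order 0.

b = (21/8, -13/8)
c = (0, 1)
Σ b_i: 21/8·1 + (-13/8)·1 = 1 ✓
b·c: (-13/8)·1 = -13/8 ≠ 1/2 ⇒ order 1.

1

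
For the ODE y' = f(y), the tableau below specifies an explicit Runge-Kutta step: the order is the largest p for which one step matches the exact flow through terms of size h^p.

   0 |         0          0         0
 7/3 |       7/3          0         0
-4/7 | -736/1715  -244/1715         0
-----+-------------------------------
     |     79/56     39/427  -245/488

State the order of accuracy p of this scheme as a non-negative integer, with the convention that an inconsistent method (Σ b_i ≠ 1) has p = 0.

b = (79/56, 39/427, -245/488)
c = (0, 7/3, -4/7)
Ac = (0, 0, -244/735)
Σ b_i: 79/56·1 + 39/427·1 + (-245/488)·1 = 1 ✓
b·c: 39/427·7/3 + (-245/488)·(-4/7) = 1/2 ✓
b·c²: 39/427·49/9 + (-245/488)·16/49 = 1/3 ✓
b·Ac: (-245/488)·(-244/735) = 1/6 ✓; 3 stages ⇒ order 3.

3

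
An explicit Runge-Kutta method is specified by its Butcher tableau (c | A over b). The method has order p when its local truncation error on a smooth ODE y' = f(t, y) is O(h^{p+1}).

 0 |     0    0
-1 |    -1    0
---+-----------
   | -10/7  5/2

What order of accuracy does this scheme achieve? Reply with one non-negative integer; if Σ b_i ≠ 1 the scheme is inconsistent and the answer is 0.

0

b = (-10/7, 5/2)
c = (0, -1)
Σ b_i: (-10/7)·1 + 5/2·1 = 15/14 ≠ 1 ⇒ order 0.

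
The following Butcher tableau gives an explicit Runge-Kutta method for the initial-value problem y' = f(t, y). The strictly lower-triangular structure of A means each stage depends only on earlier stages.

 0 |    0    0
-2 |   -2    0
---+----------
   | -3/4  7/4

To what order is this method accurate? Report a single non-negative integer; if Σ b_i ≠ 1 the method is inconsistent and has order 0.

b = (-3/4, 7/4)
c = (0, -2)
Σ b_i: (-3/4)·1 + 7/4·1 = 1 ✓
b·c: 7/4·(-2) = -7/2 ≠ 1/2 ⇒ order 1.

1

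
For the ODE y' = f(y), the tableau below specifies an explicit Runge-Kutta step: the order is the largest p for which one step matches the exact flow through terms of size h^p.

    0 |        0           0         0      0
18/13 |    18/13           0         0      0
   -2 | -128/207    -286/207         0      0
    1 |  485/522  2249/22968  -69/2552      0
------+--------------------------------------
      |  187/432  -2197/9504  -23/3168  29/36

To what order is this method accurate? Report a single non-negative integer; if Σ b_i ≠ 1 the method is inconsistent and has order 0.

4

b = (187/432, -2197/9504, -23/3168, 29/36)
c = (0, 18/13, -2, 1)
Ac = (0, 0, -44/23, 11/58)
Σ b_i: 187/432·1 + (-2197/9504)·1 + (-23/3168)·1 + 29/36·1 = 1 ✓
b·c: (-2197/9504)·18/13 + (-23/3168)·(-2) + 29/36·1 = 1/2 ✓
b·c²: (-2197/9504)·324/169 + (-23/3168)·4 + 29/36·1 = 1/3 ✓
b·Ac: (-23/3168)·(-44/23) + 29/36·11/58 = 1/6 ✓
b·c³: (-2197/9504)·5832/2197 + (-23/3168)·(-8) + 29/36·1 = 1/4 ✓
b·(c∘Ac): (-23/3168)·88/23 + 29/36·11/58 = 1/8 ✓
b·Ac²: (-23/3168)·(-792/299) + 29/36·30/377 = 1/12 ✓
b·A²c: 29/36·3/58 = 1/24 ✓; 4 stages ⇒ order 4.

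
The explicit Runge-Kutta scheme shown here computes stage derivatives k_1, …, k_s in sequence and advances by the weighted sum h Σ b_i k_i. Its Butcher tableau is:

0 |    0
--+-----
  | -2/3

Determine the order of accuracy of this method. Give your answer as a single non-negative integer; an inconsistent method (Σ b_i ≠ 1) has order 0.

0

b = (-2/3)
c = (0)
Σ b_i: (-2/3)·1 = -2/3 ≠ 1 ⇒ order 0.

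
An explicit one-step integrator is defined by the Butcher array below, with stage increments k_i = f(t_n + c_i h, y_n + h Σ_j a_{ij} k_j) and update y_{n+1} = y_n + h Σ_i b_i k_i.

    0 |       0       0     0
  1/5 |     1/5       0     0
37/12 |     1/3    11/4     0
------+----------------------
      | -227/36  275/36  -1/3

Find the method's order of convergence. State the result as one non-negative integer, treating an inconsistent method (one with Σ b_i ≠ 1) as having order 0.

2

b = (-227/36, 275/36, -1/3)
c = (0, 1/5, 37/12)
Ac = (0, 0, 11/20)
Σ b_i: (-227/36)·1 + 275/36·1 + (-1/3)·1 = 1 ✓
b·c: 275/36·1/5 + (-1/3)·37/12 = 1/2 ✓
b·c²: 275/36·1/25 + (-1/3)·1369/144 = -1237/432 ≠ 1/3 ⇒ order 2.
b·Ac: (-1/3)·11/20 = -11/60 ≠ 1/6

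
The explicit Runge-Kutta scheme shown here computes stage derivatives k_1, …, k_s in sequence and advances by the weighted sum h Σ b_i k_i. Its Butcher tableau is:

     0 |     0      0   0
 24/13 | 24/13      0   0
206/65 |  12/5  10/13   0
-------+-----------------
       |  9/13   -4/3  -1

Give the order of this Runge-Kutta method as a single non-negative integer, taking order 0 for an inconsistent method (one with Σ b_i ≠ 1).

0

b = (9/13, -4/3, -1)
c = (0, 24/13, 206/65)
Ac = (0, 0, 240/169)
Σ b_i: 9/13·1 + (-4/3)·1 + (-1)·1 = -64/39 ≠ 1 ⇒ order 0.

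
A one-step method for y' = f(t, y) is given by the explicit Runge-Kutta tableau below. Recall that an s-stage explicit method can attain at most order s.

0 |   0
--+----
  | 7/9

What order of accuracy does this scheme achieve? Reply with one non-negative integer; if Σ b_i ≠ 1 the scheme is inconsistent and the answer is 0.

0

b = (7/9)
c = (0)
Σ b_i: 7/9·1 = 7/9 ≠ 1 ⇒ order 0.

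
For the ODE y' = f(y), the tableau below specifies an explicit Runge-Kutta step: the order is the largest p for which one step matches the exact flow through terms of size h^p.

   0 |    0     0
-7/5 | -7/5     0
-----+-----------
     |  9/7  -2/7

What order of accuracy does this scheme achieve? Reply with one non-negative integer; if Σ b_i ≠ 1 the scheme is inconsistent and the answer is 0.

b = (9/7, -2/7)
c = (0, -7/5)
Σ b_i: 9/7·1 + (-2/7)·1 = 1 ✓
b·c: (-2/7)·(-7/5) = 2/5 ≠ 1/2 ⇒ order 1.

1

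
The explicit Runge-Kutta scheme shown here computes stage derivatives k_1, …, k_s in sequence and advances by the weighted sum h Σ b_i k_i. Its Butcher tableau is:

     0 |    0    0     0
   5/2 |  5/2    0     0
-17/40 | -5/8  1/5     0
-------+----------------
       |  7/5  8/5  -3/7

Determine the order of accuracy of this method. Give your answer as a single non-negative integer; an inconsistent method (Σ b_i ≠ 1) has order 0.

b = (7/5, 8/5, -3/7)
c = (0, 5/2, -17/40)
Ac = (0, 0, 1/2)
Σ b_i: 7/5·1 + 8/5·1 + (-3/7)·1 = 18/7 ≠ 1 ⇒ order 0.

0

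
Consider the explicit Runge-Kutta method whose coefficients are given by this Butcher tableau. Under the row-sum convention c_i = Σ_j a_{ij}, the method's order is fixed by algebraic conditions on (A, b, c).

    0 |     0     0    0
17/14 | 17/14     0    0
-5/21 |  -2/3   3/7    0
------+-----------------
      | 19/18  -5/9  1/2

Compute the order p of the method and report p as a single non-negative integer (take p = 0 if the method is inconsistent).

1

b = (19/18, -5/9, 1/2)
c = (0, 17/14, -5/21)
Ac = (0, 0, 51/98)
Σ b_i: 19/18·1 + (-5/9)·1 + 1/2·1 = 1 ✓
b·c: (-5/9)·17/14 + 1/2·(-5/21) = -50/63 ≠ 1/2 ⇒ order 1.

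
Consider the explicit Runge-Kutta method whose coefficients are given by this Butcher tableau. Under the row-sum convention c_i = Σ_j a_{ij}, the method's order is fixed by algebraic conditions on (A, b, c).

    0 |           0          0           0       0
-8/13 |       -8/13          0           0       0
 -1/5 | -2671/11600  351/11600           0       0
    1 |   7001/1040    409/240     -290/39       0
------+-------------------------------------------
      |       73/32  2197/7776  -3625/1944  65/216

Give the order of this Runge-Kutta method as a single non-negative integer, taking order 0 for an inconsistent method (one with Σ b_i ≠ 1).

4

b = (73/32, 2197/7776, -3625/1944, 65/216)
c = (0, -8/13, -1/5, 1)
Ac = (0, 0, -27/1450, 57/130)
Σ b_i: 73/32·1 + 2197/7776·1 + (-3625/1944)·1 + 65/216·1 = 1 ✓
b·c: 2197/7776·(-8/13) + (-3625/1944)·(-1/5) + 65/216·1 = 1/2 ✓
b·c²: 2197/7776·64/169 + (-3625/1944)·1/25 + 65/216·1 = 1/3 ✓
b·Ac: (-3625/1944)·(-27/1450) + 65/216·57/130 = 1/6 ✓
b·c³: 2197/7776·(-512/2197) + (-3625/1944)·(-1/125) + 65/216·1 = 1/4 ✓
b·(c∘Ac): (-3625/1944)·27/7250 + 65/216·57/130 = 1/8 ✓
b·Ac²: (-3625/1944)·108/9425 + 65/216·294/845 = 1/12 ✓
b·A²c: 65/216·9/65 = 1/24 ✓; 4 stages ⇒ order 4.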